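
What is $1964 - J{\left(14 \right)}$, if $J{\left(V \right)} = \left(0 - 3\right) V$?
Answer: $2006$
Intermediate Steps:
$J{\left(V \right)} = - 3 V$
$1964 - J{\left(14 \right)} = 1964 - \left(-3\right) 14 = 1964 - -42 = 1964 + 42 = 2006$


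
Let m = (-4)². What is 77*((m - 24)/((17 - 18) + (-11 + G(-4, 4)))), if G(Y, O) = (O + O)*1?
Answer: 154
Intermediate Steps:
G(Y, O) = 2*O (G(Y, O) = (2*O)*1 = 2*O)
m = 16
77*((m - 24)/((17 - 18) + (-11 + G(-4, 4)))) = 77*((16 - 24)/((17 - 18) + (-11 + 2*4))) = 77*(-8/(-1 + (-11 + 8))) = 77*(-8/(-1 - 3)) = 77*(-8/(-4)) = 77*(-8*(-¼)) = 77*2 = 154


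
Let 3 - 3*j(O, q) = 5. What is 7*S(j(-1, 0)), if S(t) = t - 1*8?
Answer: -182/3 ≈ -60.667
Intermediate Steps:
j(O, q) = -2/3 (j(O, q) = 1 - 1/3*5 = 1 - 5/3 = -2/3)
S(t) = -8 + t (S(t) = t - 8 = -8 + t)
7*S(j(-1, 0)) = 7*(-8 - 2/3) = 7*(-26/3) = -182/3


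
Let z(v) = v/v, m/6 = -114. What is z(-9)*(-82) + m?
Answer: -766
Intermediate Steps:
m = -684 (m = 6*(-114) = -684)
z(v) = 1
z(-9)*(-82) + m = 1*(-82) - 684 = -82 - 684 = -766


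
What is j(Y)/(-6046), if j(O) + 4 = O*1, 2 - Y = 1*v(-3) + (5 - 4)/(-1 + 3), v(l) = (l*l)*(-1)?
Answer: -13/12092 ≈ -0.0010751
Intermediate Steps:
v(l) = -l² (v(l) = l²*(-1) = -l²)
Y = 21/2 (Y = 2 - (1*(-1*(-3)²) + (5 - 4)/(-1 + 3)) = 2 - (1*(-1*9) + 1/2) = 2 - (1*(-9) + 1*(½)) = 2 - (-9 + ½) = 2 - 1*(-17/2) = 2 + 17/2 = 21/2 ≈ 10.500)
j(O) = -4 + O (j(O) = -4 + O*1 = -4 + O)
j(Y)/(-6046) = (-4 + 21/2)/(-6046) = (13/2)*(-1/6046) = -13/12092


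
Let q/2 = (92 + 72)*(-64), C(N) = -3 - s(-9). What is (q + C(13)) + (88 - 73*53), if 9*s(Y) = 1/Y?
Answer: -2006855/81 ≈ -24776.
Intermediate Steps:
s(Y) = 1/(9*Y) (s(Y) = (1/Y)/9 = 1/(9*Y))
C(N) = -242/81 (C(N) = -3 - 1/(9*(-9)) = -3 - (-1)/(9*9) = -3 - 1*(-1/81) = -3 + 1/81 = -242/81)
q = -20992 (q = 2*((92 + 72)*(-64)) = 2*(164*(-64)) = 2*(-10496) = -20992)
(q + C(13)) + (88 - 73*53) = (-20992 - 242/81) + (88 - 73*53) = -1700594/81 + (88 - 3869) = -1700594/81 - 3781 = -2006855/81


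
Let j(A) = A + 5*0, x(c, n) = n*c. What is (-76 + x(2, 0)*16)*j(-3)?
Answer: 228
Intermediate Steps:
x(c, n) = c*n
j(A) = A (j(A) = A + 0 = A)
(-76 + x(2, 0)*16)*j(-3) = (-76 + (2*0)*16)*(-3) = (-76 + 0*16)*(-3) = (-76 + 0)*(-3) = -76*(-3) = 228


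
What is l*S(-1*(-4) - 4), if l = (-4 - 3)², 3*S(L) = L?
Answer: 0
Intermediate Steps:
S(L) = L/3
l = 49 (l = (-7)² = 49)
l*S(-1*(-4) - 4) = 49*((-1*(-4) - 4)/3) = 49*((4 - 4)/3) = 49*((⅓)*0) = 49*0 = 0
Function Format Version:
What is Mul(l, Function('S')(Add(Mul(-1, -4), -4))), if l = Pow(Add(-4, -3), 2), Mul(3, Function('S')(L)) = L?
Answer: 0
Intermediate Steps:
Function('S')(L) = Mul(Rational(1, 3), L)
l = 49 (l = Pow(-7, 2) = 49)
Mul(l, Function('S')(Add(Mul(-1, -4), -4))) = Mul(49, Mul(Rational(1, 3), Add(Mul(-1, -4), -4))) = Mul(49, Mul(Rational(1, 3), Add(4, -4))) = Mul(49, Mul(Rational(1, 3), 0)) = Mul(49, 0) = 0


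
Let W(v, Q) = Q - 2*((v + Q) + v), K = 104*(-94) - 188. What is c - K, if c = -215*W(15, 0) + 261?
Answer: 23125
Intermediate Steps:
K = -9964 (K = -9776 - 188 = -9964)
W(v, Q) = -Q - 4*v (W(v, Q) = Q - 2*((Q + v) + v) = Q - 2*(Q + 2*v) = Q + (-4*v - 2*Q) = -Q - 4*v)
c = 13161 (c = -215*(-1*0 - 4*15) + 261 = -215*(0 - 60) + 261 = -215*(-60) + 261 = 12900 + 261 = 13161)
c - K = 13161 - 1*(-9964) = 13161 + 9964 = 23125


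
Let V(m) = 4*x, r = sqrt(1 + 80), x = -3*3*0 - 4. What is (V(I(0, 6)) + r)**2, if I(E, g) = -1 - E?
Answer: 49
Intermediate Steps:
x = -4 (x = -9*0 - 4 = 0 - 4 = -4)
r = 9 (r = sqrt(81) = 9)
V(m) = -16 (V(m) = 4*(-4) = -16)
(V(I(0, 6)) + r)**2 = (-16 + 9)**2 = (-7)**2 = 49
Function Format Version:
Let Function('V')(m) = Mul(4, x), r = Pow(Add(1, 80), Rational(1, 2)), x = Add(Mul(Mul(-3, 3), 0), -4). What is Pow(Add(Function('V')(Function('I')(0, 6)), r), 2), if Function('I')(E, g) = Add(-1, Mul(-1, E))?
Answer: 49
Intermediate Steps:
x = -4 (x = Add(Mul(-9, 0), -4) = Add(0, -4) = -4)
r = 9 (r = Pow(81, Rational(1, 2)) = 9)
Function('V')(m) = -16 (Function('V')(m) = Mul(4, -4) = -16)
Pow(Add(Function('V')(Function('I')(0, 6)), r), 2) = Pow(Add(-16, 9), 2) = Pow(-7, 2) = 49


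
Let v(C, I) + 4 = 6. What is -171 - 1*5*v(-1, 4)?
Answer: -181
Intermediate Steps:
v(C, I) = 2 (v(C, I) = -4 + 6 = 2)
-171 - 1*5*v(-1, 4) = -171 - 1*5*2 = -171 - 5*2 = -171 - 1*10 = -171 - 10 = -181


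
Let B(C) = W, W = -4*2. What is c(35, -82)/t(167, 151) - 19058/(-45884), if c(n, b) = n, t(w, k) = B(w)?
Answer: -363369/91768 ≈ -3.9596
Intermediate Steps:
W = -8
B(C) = -8
t(w, k) = -8
c(35, -82)/t(167, 151) - 19058/(-45884) = 35/(-8) - 19058/(-45884) = 35*(-1/8) - 19058*(-1/45884) = -35/8 + 9529/22942 = -363369/91768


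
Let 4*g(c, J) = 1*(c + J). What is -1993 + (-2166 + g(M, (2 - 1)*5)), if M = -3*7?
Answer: -4163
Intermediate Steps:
M = -21
g(c, J) = J/4 + c/4 (g(c, J) = (1*(c + J))/4 = (1*(J + c))/4 = (J + c)/4 = J/4 + c/4)
-1993 + (-2166 + g(M, (2 - 1)*5)) = -1993 + (-2166 + (((2 - 1)*5)/4 + (¼)*(-21))) = -1993 + (-2166 + ((1*5)/4 - 21/4)) = -1993 + (-2166 + ((¼)*5 - 21/4)) = -1993 + (-2166 + (5/4 - 21/4)) = -1993 + (-2166 - 4) = -1993 - 2170 = -4163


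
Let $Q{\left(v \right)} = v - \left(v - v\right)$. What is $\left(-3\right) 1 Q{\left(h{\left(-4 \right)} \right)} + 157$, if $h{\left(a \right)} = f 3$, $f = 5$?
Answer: $112$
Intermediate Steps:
$h{\left(a \right)} = 15$ ($h{\left(a \right)} = 5 \cdot 3 = 15$)
$Q{\left(v \right)} = v$ ($Q{\left(v \right)} = v - 0 = v + 0 = v$)
$\left(-3\right) 1 Q{\left(h{\left(-4 \right)} \right)} + 157 = \left(-3\right) 1 \cdot 15 + 157 = \left(-3\right) 15 + 157 = -45 + 157 = 112$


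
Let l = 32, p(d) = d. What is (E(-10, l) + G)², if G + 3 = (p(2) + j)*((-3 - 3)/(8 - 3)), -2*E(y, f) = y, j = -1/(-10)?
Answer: 169/625 ≈ 0.27040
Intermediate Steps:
j = ⅒ (j = -1*(-⅒) = ⅒ ≈ 0.10000)
E(y, f) = -y/2
G = -138/25 (G = -3 + (2 + ⅒)*((-3 - 3)/(8 - 3)) = -3 + 21*(-6/5)/10 = -3 + 21*(-6*⅕)/10 = -3 + (21/10)*(-6/5) = -3 - 63/25 = -138/25 ≈ -5.5200)
(E(-10, l) + G)² = (-½*(-10) - 138/25)² = (5 - 138/25)² = (-13/25)² = 169/625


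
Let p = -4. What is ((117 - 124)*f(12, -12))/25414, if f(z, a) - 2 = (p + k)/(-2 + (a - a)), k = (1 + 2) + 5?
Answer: 0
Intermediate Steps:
k = 8 (k = 3 + 5 = 8)
f(z, a) = 0 (f(z, a) = 2 + (-4 + 8)/(-2 + (a - a)) = 2 + 4/(-2 + 0) = 2 + 4/(-2) = 2 + 4*(-½) = 2 - 2 = 0)
((117 - 124)*f(12, -12))/25414 = ((117 - 124)*0)/25414 = -7*0*(1/25414) = 0*(1/25414) = 0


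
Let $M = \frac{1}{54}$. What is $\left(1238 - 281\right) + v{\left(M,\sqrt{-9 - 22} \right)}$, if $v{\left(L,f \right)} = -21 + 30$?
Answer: $966$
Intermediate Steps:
$M = \frac{1}{54} \approx 0.018519$
$v{\left(L,f \right)} = 9$
$\left(1238 - 281\right) + v{\left(M,\sqrt{-9 - 22} \right)} = \left(1238 - 281\right) + 9 = 957 + 9 = 966$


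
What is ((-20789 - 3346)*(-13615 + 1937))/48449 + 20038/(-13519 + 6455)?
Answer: 995003597429/171121868 ≈ 5814.6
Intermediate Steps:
((-20789 - 3346)*(-13615 + 1937))/48449 + 20038/(-13519 + 6455) = -24135*(-11678)*(1/48449) + 20038/(-7064) = 281848530*(1/48449) + 20038*(-1/7064) = 281848530/48449 - 10019/3532 = 995003597429/171121868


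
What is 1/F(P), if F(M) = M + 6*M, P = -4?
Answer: -1/28 ≈ -0.035714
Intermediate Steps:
F(M) = 7*M
1/F(P) = 1/(7*(-4)) = 1/(-28) = -1/28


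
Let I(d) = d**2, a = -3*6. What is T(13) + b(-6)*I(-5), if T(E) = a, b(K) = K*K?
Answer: 882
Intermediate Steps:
a = -18
b(K) = K**2
T(E) = -18
T(13) + b(-6)*I(-5) = -18 + (-6)**2*(-5)**2 = -18 + 36*25 = -18 + 900 = 882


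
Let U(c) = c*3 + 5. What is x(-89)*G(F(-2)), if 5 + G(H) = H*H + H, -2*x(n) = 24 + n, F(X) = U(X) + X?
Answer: 65/2 ≈ 32.500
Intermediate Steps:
U(c) = 5 + 3*c (U(c) = 3*c + 5 = 5 + 3*c)
F(X) = 5 + 4*X (F(X) = (5 + 3*X) + X = 5 + 4*X)
x(n) = -12 - n/2 (x(n) = -(24 + n)/2 = -12 - n/2)
G(H) = -5 + H + H² (G(H) = -5 + (H*H + H) = -5 + (H² + H) = -5 + (H + H²) = -5 + H + H²)
x(-89)*G(F(-2)) = (-12 - ½*(-89))*(-5 + (5 + 4*(-2)) + (5 + 4*(-2))²) = (-12 + 89/2)*(-5 + (5 - 8) + (5 - 8)²) = 65*(-5 - 3 + (-3)²)/2 = 65*(-5 - 3 + 9)/2 = (65/2)*1 = 65/2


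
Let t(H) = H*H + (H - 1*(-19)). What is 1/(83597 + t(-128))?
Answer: 1/99872 ≈ 1.0013e-5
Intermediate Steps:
t(H) = 19 + H + H² (t(H) = H² + (H + 19) = H² + (19 + H) = 19 + H + H²)
1/(83597 + t(-128)) = 1/(83597 + (19 - 128 + (-128)²)) = 1/(83597 + (19 - 128 + 16384)) = 1/(83597 + 16275) = 1/99872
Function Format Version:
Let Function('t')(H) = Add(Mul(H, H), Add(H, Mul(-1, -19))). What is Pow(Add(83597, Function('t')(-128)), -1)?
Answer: Rational(1, 99872) ≈ 1.0013e-5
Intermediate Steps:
Function('t')(H) = Add(19, H, Pow(H, 2)) (Function('t')(H) = Add(Pow(H, 2), Add(H, 19)) = Add(Pow(H, 2), Add(19, H)) = Add(19, H, Pow(H, 2)))
Pow(Add(83597, Function('t')(-128)), -1) = Pow(Add(83597, Add(19, -128, Pow(-128, 2))), -1) = Pow(Add(83597, Add(19, -128, 16384)), -1) = Pow(Add(83597, 16275), -1) = Pow(99872, -1) = Rational(1, 99872)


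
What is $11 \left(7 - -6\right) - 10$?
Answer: $133$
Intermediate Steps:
$11 \left(7 - -6\right) - 10 = 11 \left(7 + 6\right) - 10 = 11 \cdot 13 - 10 = 143 - 10 = 133$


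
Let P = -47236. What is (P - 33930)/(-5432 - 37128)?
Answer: 40583/21280 ≈ 1.9071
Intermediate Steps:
(P - 33930)/(-5432 - 37128) = (-47236 - 33930)/(-5432 - 37128) = -81166/(-42560) = -81166*(-1/42560) = 40583/21280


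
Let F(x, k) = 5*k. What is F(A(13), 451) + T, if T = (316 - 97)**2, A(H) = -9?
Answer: 50216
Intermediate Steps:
T = 47961 (T = 219**2 = 47961)
F(A(13), 451) + T = 5*451 + 47961 = 2255 + 47961 = 50216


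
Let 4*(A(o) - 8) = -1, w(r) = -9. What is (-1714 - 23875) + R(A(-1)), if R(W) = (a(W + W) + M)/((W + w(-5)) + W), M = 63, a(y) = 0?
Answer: -332531/13 ≈ -25579.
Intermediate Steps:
A(o) = 31/4 (A(o) = 8 + (¼)*(-1) = 8 - ¼ = 31/4)
R(W) = 63/(-9 + 2*W) (R(W) = (0 + 63)/((W - 9) + W) = 63/((-9 + W) + W) = 63/(-9 + 2*W))
(-1714 - 23875) + R(A(-1)) = (-1714 - 23875) + 63/(-9 + 2*(31/4)) = -25589 + 63/(-9 + 31/2) = -25589 + 63/(13/2) = -25589 + 63*(2/13) = -25589 + 126/13 = -332531/13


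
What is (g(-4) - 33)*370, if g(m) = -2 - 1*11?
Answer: -17020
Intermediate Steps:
g(m) = -13 (g(m) = -2 - 11 = -13)
(g(-4) - 33)*370 = (-13 - 33)*370 = -46*370 = -17020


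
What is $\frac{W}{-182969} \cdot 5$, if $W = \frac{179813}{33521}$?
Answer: $- \frac{899065}{6133303849} \approx -0.00014659$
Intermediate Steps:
$W = \frac{179813}{33521}$ ($W = 179813 \cdot \frac{1}{33521} = \frac{179813}{33521} \approx 5.3642$)
$\frac{W}{-182969} \cdot 5 = \frac{179813}{33521 \left(-182969\right)} 5 = \frac{179813}{33521} \left(- \frac{1}{182969}\right) 5 = \left(- \frac{179813}{6133303849}\right) 5 = - \frac{899065}{6133303849}$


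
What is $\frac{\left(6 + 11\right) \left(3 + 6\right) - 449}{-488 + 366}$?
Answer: $\frac{148}{61} \approx 2.4262$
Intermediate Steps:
$\frac{\left(6 + 11\right) \left(3 + 6\right) - 449}{-488 + 366} = \frac{17 \cdot 9 - 449}{-122} = \left(153 - 449\right) \left(- \frac{1}{122}\right) = \left(-296\right) \left(- \frac{1}{122}\right) = \frac{148}{61}$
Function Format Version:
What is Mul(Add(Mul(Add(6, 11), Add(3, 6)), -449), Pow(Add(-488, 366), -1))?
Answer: Rational(148, 61) ≈ 2.4262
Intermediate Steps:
Mul(Add(Mul(Add(6, 11), Add(3, 6)), -449), Pow(Add(-488, 366), -1)) = Mul(Add(Mul(17, 9), -449), Pow(-122, -1)) = Mul(Add(153, -449), Rational(-1, 122)) = Mul(-296, Rational(-1, 122)) = Rational(148, 61)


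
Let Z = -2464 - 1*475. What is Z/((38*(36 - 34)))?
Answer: -2939/76 ≈ -38.671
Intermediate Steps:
Z = -2939 (Z = -2464 - 475 = -2939)
Z/((38*(36 - 34))) = -2939*1/(38*(36 - 34)) = -2939/(38*2) = -2939/76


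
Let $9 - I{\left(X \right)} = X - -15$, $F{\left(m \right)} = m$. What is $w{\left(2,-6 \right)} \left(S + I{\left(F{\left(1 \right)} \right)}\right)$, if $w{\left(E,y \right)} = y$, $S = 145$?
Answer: $-828$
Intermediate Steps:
$I{\left(X \right)} = -6 - X$ ($I{\left(X \right)} = 9 - \left(X - -15\right) = 9 - \left(X + 15\right) = 9 - \left(15 + X\right) = -6 - X$)
$w{\left(2,-6 \right)} \left(S + I{\left(F{\left(1 \right)} \right)}\right) = - 6 \left(145 - 7\right) = \left(-6\right) 138 = -828$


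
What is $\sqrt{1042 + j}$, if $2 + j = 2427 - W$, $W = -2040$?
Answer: $\sqrt{5507} \approx 74.209$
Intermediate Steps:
$j = 4465$ ($j = -2 + \left(2427 - -2040\right) = -2 + \left(2427 + 2040\right) = -2 + 4467 = 4465$)
$\sqrt{1042 + j} = \sqrt{1042 + 4465} = \sqrt{5507}$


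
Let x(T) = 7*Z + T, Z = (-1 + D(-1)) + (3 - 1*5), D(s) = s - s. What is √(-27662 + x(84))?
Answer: I*√27599 ≈ 166.13*I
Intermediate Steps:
D(s) = 0
Z = -3 (Z = (-1 + 0) + (3 - 1*5) = -1 + (3 - 5) = -1 - 2 = -3)
x(T) = -21 + T (x(T) = 7*(-3) + T = -21 + T)
√(-27662 + x(84)) = √(-27662 + (-21 + 84)) = √(-27662 + 63) = √(-27599) = I*√27599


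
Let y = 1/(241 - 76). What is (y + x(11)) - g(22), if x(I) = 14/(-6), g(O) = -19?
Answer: 917/55 ≈ 16.673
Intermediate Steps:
y = 1/165 ≈ 0.0060606
x(I) = -7/3 (x(I) = 14*(-1/6) = -7/3)
(y + x(11)) - g(22) = (1/165 - 7/3) - 1*(-19) = -128/55 + 19 = 917/55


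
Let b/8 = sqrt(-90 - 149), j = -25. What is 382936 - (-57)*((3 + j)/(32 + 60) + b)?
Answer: 17614429/46 + 456*I*sqrt(239) ≈ 3.8292e+5 + 7049.6*I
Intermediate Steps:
b = 8*I*sqrt(239) (b = 8*sqrt(-90 - 149) = 8*sqrt(-239) = 8*(I*sqrt(239)) = 8*I*sqrt(239) ≈ 123.68*I)
382936 - (-57)*((3 + j)/(32 + 60) + b) = 382936 - (-57)*((3 - 25)/(32 + 60) + 8*I*sqrt(239)) = 382936 - (-57)*(-22/92 + 8*I*sqrt(239)) = 382936 - (-57)*(-22*1/92 + 8*I*sqrt(239)) = 382936 - (-57)*(-11/46 + 8*I*sqrt(239)) = 382936 - (627/46 - 456*I*sqrt(239)) = 382936 + (-627/46 + 456*I*sqrt(239)) = 17614429/46 + 456*I*sqrt(239)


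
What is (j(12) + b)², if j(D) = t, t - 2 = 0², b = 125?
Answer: 16129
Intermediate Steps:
t = 2 (t = 2 + 0² = 2 + 0 = 2)
j(D) = 2
(j(12) + b)² = (2 + 125)² = 127² = 16129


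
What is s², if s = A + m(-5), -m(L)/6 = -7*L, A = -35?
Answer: 60025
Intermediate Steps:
m(L) = 42*L (m(L) = -(-42)*L = 42*L)
s = -245 (s = -35 + 42*(-5) = -35 - 210 = -245)
s² = (-245)² = 60025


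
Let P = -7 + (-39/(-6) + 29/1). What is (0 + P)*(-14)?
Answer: -399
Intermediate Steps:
P = 57/2 (P = -7 + (-39*(-1/6) + 29*1) = -7 + (13/2 + 29) = -7 + 71/2 = 57/2 ≈ 28.500)
(0 + P)*(-14) = (0 + 57/2)*(-14) = (57/2)*(-14) = -399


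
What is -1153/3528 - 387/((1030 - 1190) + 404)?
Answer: -411667/215208 ≈ -1.9129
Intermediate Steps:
-1153/3528 - 387/((1030 - 1190) + 404) = -1153*1/3528 - 387/(-160 + 404) = -1153/3528 - 387/244 = -411667/215208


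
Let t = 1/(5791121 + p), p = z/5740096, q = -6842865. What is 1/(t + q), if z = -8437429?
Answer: -33241582050187/227467658355847125659 ≈ -1.4614e-7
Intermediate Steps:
p = -8437429/5740096 ≈ -1.4699
t = 5740096/33241582050187 (t = 1/(5791121 - 8437429/5740096) = 1/(33241582050187/5740096) = 5740096/33241582050187 ≈ 1.7268e-7)
1/(t + q) = 1/(5740096/33241582050187 - 6842865) = 1/(-227467658355847125659/33241582050187) = -33241582050187/227467658355847125659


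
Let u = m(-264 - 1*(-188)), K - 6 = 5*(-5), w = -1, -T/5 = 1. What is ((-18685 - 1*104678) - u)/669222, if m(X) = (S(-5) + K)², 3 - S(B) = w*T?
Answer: -6878/37179 ≈ -0.18500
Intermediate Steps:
T = -5 (T = -5*1 = -5)
S(B) = -2 (S(B) = 3 - (-1)*(-5) = 3 - 1*5 = 3 - 5 = -2)
K = -19 (K = 6 + 5*(-5) = 6 - 25 = -19)
m(X) = 441 (m(X) = (-2 - 19)² = (-21)² = 441)
u = 441
((-18685 - 1*104678) - u)/669222 = ((-18685 - 1*104678) - 1*441)/669222 = ((-18685 - 104678) - 441)*(1/669222) = (-123363 - 441)*(1/669222) = -123804*1/669222 = -6878/37179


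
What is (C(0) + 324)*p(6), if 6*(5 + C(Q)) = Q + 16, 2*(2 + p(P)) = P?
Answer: 965/3 ≈ 321.67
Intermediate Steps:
p(P) = -2 + P/2
C(Q) = -7/3 + Q/6 (C(Q) = -5 + (Q + 16)/6 = -5 + (16 + Q)/6 = -5 + (8/3 + Q/6) = -7/3 + Q/6)
(C(0) + 324)*p(6) = ((-7/3 + (1/6)*0) + 324)*(-2 + (1/2)*6) = ((-7/3 + 0) + 324)*(-2 + 3) = (-7/3 + 324)*1 = (965/3)*1 = 965/3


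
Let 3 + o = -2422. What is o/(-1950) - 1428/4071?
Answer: 94501/105846 ≈ 0.89282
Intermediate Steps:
o = -2425 (o = -3 - 2422 = -2425)
o/(-1950) - 1428/4071 = -2425/(-1950) - 1428/4071 = -2425*(-1/1950) - 1428*1/4071 = 97/78 - 476/1357 = 94501/105846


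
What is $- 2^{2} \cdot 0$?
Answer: $0$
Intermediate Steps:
$- 2^{2} \cdot 0 = \left(-1\right) 4 \cdot 0 = \left(-4\right) 0 = 0$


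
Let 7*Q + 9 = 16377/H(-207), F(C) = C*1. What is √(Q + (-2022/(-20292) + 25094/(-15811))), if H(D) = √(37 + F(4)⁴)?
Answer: √(-33356244030661613373550 + 96043038929583108139308*√293)/109672716902 ≈ 11.572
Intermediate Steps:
F(C) = C
H(D) = √293 (H(D) = √(37 + 4⁴) = √(37 + 256) = √293)
Q = -9/7 + 16377*√293/2051 (Q = -9/7 + (16377/(√293))/7 = -9/7 + (16377*(√293/293))/7 = -9/7 + (16377*√293/293)/7 = -9/7 + 16377*√293/2051 ≈ 135.39)
√(Q + (-2022/(-20292) + 25094/(-15811))) = √((-9/7 + 16377*√293/2051) + (-2022/(-20292) + 25094/(-15811))) = √((-9/7 + 16377*√293/2051) + (-2022*(-1/20292) + 25094*(-1/15811))) = √((-9/7 + 16377*√293/2051) + (337/3382 - 25094/15811)) = √((-9/7 + 16377*√293/2051) - 79539601/53472802) = √(-1038032425/374309614 + 16377*√293/2051)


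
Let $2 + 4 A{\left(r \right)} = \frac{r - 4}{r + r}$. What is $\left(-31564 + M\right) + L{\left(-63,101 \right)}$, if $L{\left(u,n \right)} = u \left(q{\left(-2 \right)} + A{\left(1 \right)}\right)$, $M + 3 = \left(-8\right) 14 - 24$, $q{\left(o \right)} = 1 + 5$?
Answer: $- \frac{256207}{8} \approx -32026.0$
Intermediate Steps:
$q{\left(o \right)} = 6$
$A{\left(r \right)} = - \frac{1}{2} + \frac{-4 + r}{8 r}$ ($A{\left(r \right)} = - \frac{1}{2} + \frac{\left(r - 4\right) \frac{1}{r + r}}{4} = - \frac{1}{2} + \frac{\left(-4 + r\right) \frac{1}{2 r}}{4} = - \frac{1}{2} + \frac{\frac{1}{2} \frac{1}{r} \left(-4 + r\right)}{4} = - \frac{1}{2} + \frac{-4 + r}{8 r}$)
$M = -139$ ($M = -3 - 136 = -139$)
$L{\left(u,n \right)} = \frac{41 u}{8}$ ($L{\left(u,n \right)} = u \left(6 + \frac{-4 - 3}{8 \cdot 1}\right) = u \left(6 + \frac{1}{8} \cdot 1 \left(-4 - 3\right)\right) = u \left(6 + \frac{1}{8} \cdot 1 \left(-7\right)\right) = u \left(6 - \frac{7}{8}\right) = u \frac{41}{8} = \frac{41 u}{8}$)
$\left(-31564 + M\right) + L{\left(-63,101 \right)} = \left(-31564 - 139\right) + \frac{41}{8} \left(-63\right) = -31703 - \frac{2583}{8} = - \frac{256207}{8}$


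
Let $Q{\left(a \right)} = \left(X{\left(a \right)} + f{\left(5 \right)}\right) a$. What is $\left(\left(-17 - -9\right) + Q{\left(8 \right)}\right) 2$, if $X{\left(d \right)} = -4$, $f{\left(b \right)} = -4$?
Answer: $-144$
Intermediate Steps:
$Q{\left(a \right)} = - 8 a$ ($Q{\left(a \right)} = \left(-4 - 4\right) a = - 8 a$)
$\left(\left(-17 - -9\right) + Q{\left(8 \right)}\right) 2 = \left(\left(-17 - -9\right) - 64\right) 2 = \left(\left(-17 + 9\right) - 64\right) 2 = \left(-8 - 64\right) 2 = \left(-72\right) 2 = -144$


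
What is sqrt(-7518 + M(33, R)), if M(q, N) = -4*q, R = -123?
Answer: 15*I*sqrt(34) ≈ 87.464*I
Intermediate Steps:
sqrt(-7518 + M(33, R)) = sqrt(-7518 - 4*33) = sqrt(-7518 - 132) = sqrt(-7650) = 15*I*sqrt(34)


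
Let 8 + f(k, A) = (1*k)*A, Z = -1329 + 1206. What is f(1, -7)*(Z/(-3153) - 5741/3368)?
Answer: 88435545/3539768 ≈ 24.983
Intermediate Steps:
Z = -123
f(k, A) = -8 + A*k (f(k, A) = -8 + (1*k)*A = -8 + k*A = -8 + A*k)
f(1, -7)*(Z/(-3153) - 5741/3368) = (-8 - 7*1)*(-123/(-3153) - 5741/3368) = (-8 - 7)*(-123*(-1/3153) - 5741*1/3368) = -15*(41/1051 - 5741/3368) = -15*(-5895703/3539768) = 88435545/3539768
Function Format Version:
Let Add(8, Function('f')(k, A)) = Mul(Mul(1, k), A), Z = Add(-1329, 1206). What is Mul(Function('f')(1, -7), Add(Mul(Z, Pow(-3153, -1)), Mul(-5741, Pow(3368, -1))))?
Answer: Rational(88435545, 3539768) ≈ 24.983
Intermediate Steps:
Z = -123
Function('f')(k, A) = Add(-8, Mul(A, k)) (Function('f')(k, A) = Add(-8, Mul(Mul(1, k), A)) = Add(-8, Mul(k, A)) = Add(-8, Mul(A, k)))
Mul(Function('f')(1, -7), Add(Mul(Z, Pow(-3153, -1)), Mul(-5741, Pow(3368, -1)))) = Mul(Add(-8, Mul(-7, 1)), Add(Mul(-123, Pow(-3153, -1)), Mul(-5741, Pow(3368, -1)))) = Mul(Add(-8, -7), Add(Mul(-123, Rational(-1, 3153)), Mul(-5741, Rational(1, 3368)))) = Mul(-15, Add(Rational(41, 1051), Rational(-5741, 3368))) = Mul(-15, Rational(-5895703, 3539768)) = Rational(88435545, 3539768)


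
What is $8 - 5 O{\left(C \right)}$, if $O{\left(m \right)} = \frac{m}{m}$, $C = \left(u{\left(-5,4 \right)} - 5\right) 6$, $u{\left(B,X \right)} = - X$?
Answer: $3$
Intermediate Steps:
$C = -54$ ($C = \left(\left(-1\right) 4 - 5\right) 6 = \left(-4 - 5\right) 6 = \left(-9\right) 6 = -54$)
$O{\left(m \right)} = 1$
$8 - 5 O{\left(C \right)} = 8 - 5 = 3$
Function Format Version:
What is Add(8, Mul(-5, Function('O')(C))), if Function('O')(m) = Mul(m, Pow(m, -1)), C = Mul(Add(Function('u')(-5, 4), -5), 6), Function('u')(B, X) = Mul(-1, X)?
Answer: 3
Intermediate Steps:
C = -54 (C = Mul(Add(Mul(-1, 4), -5), 6) = Mul(Add(-4, -5), 6) = Mul(-9, 6) = -54)
Function('O')(m) = 1
Add(8, Mul(-5, Function('O')(C))) = Add(8, Mul(-5, 1)) = Add(8, -5) = 3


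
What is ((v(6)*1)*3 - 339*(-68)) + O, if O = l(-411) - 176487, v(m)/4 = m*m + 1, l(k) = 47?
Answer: -152944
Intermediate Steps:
v(m) = 4 + 4*m**2 (v(m) = 4*(m*m + 1) = 4*(m**2 + 1) = 4*(1 + m**2) = 4 + 4*m**2)
O = -176440 (O = 47 - 176487 = -176440)
((v(6)*1)*3 - 339*(-68)) + O = (((4 + 4*6**2)*1)*3 - 339*(-68)) - 176440 = (((4 + 4*36)*1)*3 + 23052) - 176440 = (((4 + 144)*1)*3 + 23052) - 176440 = ((148*1)*3 + 23052) - 176440 = (148*3 + 23052) - 176440 = (444 + 23052) - 176440 = 23496 - 176440 = -152944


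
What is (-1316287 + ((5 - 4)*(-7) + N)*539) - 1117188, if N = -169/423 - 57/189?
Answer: -343705252/141 ≈ -2.4376e+6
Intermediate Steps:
N = -692/987 (N = -169*1/423 - 57*1/189 = -169/423 - 19/63 = -692/987 ≈ -0.70111)
(-1316287 + ((5 - 4)*(-7) + N)*539) - 1117188 = (-1316287 + ((5 - 4)*(-7) - 692/987)*539) - 1117188 = (-1316287 + (1*(-7) - 692/987)*539) - 1117188 = (-1316287 + (-7 - 692/987)*539) - 1117188 = (-1316287 - 7601/987*539) - 1117188 = (-1316287 - 585277/141) - 1117188 = -186181744/141 - 1117188 = -343705252/141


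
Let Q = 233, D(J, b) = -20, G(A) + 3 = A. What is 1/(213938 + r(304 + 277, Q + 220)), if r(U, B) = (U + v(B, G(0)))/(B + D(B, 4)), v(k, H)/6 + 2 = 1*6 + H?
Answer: 433/92635741 ≈ 4.6742e-6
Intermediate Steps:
G(A) = -3 + A
v(k, H) = 24 + 6*H (v(k, H) = -12 + 6*(1*6 + H) = -12 + 6*(6 + H) = -12 + (36 + 6*H) = 24 + 6*H)
r(U, B) = (6 + U)/(-20 + B) (r(U, B) = (U + (24 + 6*(-3 + 0)))/(B - 20) = (U + (24 + 6*(-3)))/(-20 + B) = (U + (24 - 18))/(-20 + B) = (U + 6)/(-20 + B) = (6 + U)/(-20 + B))
1/(213938 + r(304 + 277, Q + 220)) = 1/(213938 + (6 + (304 + 277))/(-20 + (233 + 220))) = 1/(213938 + (6 + 581)/(-20 + 453)) = 1/(213938 + 587/433) = 1/(92635741/433) = 433/92635741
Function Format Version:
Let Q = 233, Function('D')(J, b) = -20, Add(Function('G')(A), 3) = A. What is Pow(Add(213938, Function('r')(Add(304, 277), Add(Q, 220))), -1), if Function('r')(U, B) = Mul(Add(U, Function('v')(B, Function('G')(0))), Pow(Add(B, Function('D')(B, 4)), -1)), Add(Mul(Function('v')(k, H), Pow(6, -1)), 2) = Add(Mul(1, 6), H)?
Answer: Rational(433, 92635741) ≈ 4.6742e-6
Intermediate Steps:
Function('G')(A) = Add(-3, A)
Function('v')(k, H) = Add(24, Mul(6, H)) (Function('v')(k, H) = Add(-12, Mul(6, Add(Mul(1, 6), H))) = Add(-12, Mul(6, Add(6, H))) = Add(-12, Add(36, Mul(6, H))) = Add(24, Mul(6, H)))
Function('r')(U, B) = Mul(Pow(Add(-20, B), -1), Add(6, U)) (Function('r')(U, B) = Mul(Add(U, Add(24, Mul(6, Add(-3, 0)))), Pow(Add(B, -20), -1)) = Mul(Add(U, Add(24, Mul(6, -3))), Pow(Add(-20, B), -1)) = Mul(Add(U, Add(24, -18)), Pow(Add(-20, B), -1)) = Mul(Add(U, 6), Pow(Add(-20, B), -1)) = Mul(Add(6, U), Pow(Add(-20, B), -1)) = Mul(Pow(Add(-20, B), -1), Add(6, U)))
Pow(Add(213938, Function('r')(Add(304, 277), Add(Q, 220))), -1) = Pow(Add(213938, Mul(Pow(Add(-20, Add(233, 220)), -1), Add(6, Add(304, 277)))), -1) = Pow(Add(213938, Mul(Pow(Add(-20, 453), -1), Add(6, 581))), -1) = Pow(Add(213938, Mul(Pow(433, -1), 587)), -1) = Pow(Add(213938, Mul(Rational(1, 433), 587)), -1) = Pow(Add(213938, Rational(587, 433)), -1) = Pow(Rational(92635741, 433), -1) = Rational(433, 92635741)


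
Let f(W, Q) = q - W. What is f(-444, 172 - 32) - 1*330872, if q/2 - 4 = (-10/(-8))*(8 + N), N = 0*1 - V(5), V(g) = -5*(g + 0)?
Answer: -660675/2 ≈ -3.3034e+5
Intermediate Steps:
V(g) = -5*g
N = 25 (N = 0*1 - (-5)*5 = 0 - 1*(-25) = 0 + 25 = 25)
q = 181/2 (q = 8 + 2*((-10/(-8))*(8 + 25)) = 8 + 2*(-10*(-⅛)*33) = 8 + 2*((5/4)*33) = 8 + 2*(165/4) = 8 + 165/2 = 181/2 ≈ 90.500)
f(W, Q) = 181/2 - W
f(-444, 172 - 32) - 1*330872 = (181/2 - 1*(-444)) - 1*330872 = (181/2 + 444) - 330872 = 1069/2 - 330872 = -660675/2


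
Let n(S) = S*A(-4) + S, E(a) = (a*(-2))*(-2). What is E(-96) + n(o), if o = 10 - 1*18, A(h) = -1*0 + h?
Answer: -360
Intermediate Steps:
A(h) = h (A(h) = 0 + h = h)
E(a) = 4*a (E(a) = -2*a*(-2) = 4*a)
o = -8 (o = 10 - 18 = -8)
n(S) = -3*S (n(S) = S*(-4) + S = -4*S + S = -3*S)
E(-96) + n(o) = 4*(-96) - 3*(-8) = -384 + 24 = -360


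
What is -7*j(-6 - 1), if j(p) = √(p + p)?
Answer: -7*I*√14 ≈ -26.192*I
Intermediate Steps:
j(p) = √2*√p (j(p) = √(2*p) = √2*√p)
-7*j(-6 - 1) = -7*√2*√(-6 - 1) = -7*√2*√(-7) = -7*√2*I*√7 = -7*I*√14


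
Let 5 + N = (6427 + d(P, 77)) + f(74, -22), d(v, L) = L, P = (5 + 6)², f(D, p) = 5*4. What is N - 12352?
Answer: -5833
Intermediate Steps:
f(D, p) = 20
P = 121 (P = 11² = 121)
N = 6519 (N = -5 + ((6427 + 77) + 20) = -5 + (6504 + 20) = -5 + 6524 = 6519)
N - 12352 = 6519 - 12352 = -5833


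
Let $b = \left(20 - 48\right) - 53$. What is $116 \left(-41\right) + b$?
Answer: $-4837$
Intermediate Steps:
$b = -81$ ($b = -28 - 53 = -81$)
$116 \left(-41\right) + b = 116 \left(-41\right) - 81 = -4756 - 81 = -4837$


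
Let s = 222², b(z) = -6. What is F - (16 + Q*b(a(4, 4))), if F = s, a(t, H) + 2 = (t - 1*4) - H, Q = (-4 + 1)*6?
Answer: 49160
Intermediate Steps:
Q = -18 (Q = -3*6 = -18)
a(t, H) = -6 + t - H (a(t, H) = -2 + ((t - 1*4) - H) = -2 + ((t - 4) - H) = -2 + ((-4 + t) - H) = -2 + (-4 + t - H) = -6 + t - H)
s = 49284
F = 49284
F - (16 + Q*b(a(4, 4))) = 49284 - (16 - 18*(-6)) = 49284 - (16 + 108) = 49284 - 1*124 = 49284 - 124 = 49160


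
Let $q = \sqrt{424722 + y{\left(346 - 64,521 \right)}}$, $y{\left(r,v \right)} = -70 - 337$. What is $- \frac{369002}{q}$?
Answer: $- \frac{369002 \sqrt{424315}}{424315} \approx -566.48$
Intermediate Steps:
$y{\left(r,v \right)} = -407$ ($y{\left(r,v \right)} = -70 - 337 = -407$)
$q = \sqrt{424315}$ ($q = \sqrt{424722 - 407} = \sqrt{424315} \approx 651.39$)
$- \frac{369002}{q} = - \frac{369002}{\sqrt{424315}} = - 369002 \frac{\sqrt{424315}}{424315} = - \frac{369002 \sqrt{424315}}{424315}$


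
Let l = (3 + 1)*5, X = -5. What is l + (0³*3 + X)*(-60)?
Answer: 320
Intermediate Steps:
l = 20 (l = 4*5 = 20)
l + (0³*3 + X)*(-60) = 20 + (0³*3 - 5)*(-60) = 20 + (0*3 - 5)*(-60) = 20 + (0 - 5)*(-60) = 20 - 5*(-60) = 20 + 300 = 320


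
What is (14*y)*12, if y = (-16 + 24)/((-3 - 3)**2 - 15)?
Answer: 64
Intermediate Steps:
y = 8/21 (y = 8/((-6)**2 - 15) = 8/(36 - 15) = 8/21 ≈ 0.38095)
(14*y)*12 = (14*(8/21))*12 = (16/3)*12 = 64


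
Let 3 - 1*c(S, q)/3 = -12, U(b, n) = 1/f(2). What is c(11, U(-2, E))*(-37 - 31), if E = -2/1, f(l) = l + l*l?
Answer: -3060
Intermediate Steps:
f(l) = l + l²
E = -2 (E = -2*1 = -2)
U(b, n) = ⅙ (U(b, n) = 1/(2*(1 + 2)) = 1/(2*3) = 1/6 = ⅙)
c(S, q) = 45 (c(S, q) = 9 - 3*(-12) = 9 + 36 = 45)
c(11, U(-2, E))*(-37 - 31) = 45*(-37 - 31) = 45*(-68) = -3060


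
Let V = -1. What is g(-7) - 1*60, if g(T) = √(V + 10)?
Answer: -57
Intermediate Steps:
g(T) = 3 (g(T) = √(-1 + 10) = √9 = 3)
g(-7) - 1*60 = 3 - 1*60 = 3 - 60 = -57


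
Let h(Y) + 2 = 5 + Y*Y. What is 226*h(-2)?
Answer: 1582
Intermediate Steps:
h(Y) = 3 + Y² (h(Y) = -2 + (5 + Y*Y) = -2 + (5 + Y²) = 3 + Y²)
226*h(-2) = 226*(3 + (-2)²) = 226*(3 + 4) = 226*7 = 1582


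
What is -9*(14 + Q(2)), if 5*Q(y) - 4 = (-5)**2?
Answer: -891/5 ≈ -178.20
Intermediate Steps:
Q(y) = 29/5 (Q(y) = 4/5 + (1/5)*(-5)**2 = 4/5 + (1/5)*25 = 4/5 + 5 = 29/5)
-9*(14 + Q(2)) = -9*(14 + 29/5) = -9*99/5 = -891/5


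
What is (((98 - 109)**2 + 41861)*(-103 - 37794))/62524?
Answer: -795495927/31262 ≈ -25446.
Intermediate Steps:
(((98 - 109)**2 + 41861)*(-103 - 37794))/62524 = (((-11)**2 + 41861)*(-37897))*(1/62524) = ((121 + 41861)*(-37897))*(1/62524) = (41982*(-37897))*(1/62524) = -1590991854*1/62524 = -795495927/31262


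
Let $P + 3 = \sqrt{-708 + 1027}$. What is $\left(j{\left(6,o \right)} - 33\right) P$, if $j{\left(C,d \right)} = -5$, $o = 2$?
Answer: $114 - 38 \sqrt{319} \approx -564.7$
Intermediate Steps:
$P = -3 + \sqrt{319}$ ($P = -3 + \sqrt{-708 + 1027} = -3 + \sqrt{319} \approx 14.861$)
$\left(j{\left(6,o \right)} - 33\right) P = \left(-5 - 33\right) \left(-3 + \sqrt{319}\right) = - 38 \left(-3 + \sqrt{319}\right) = 114 - 38 \sqrt{319}$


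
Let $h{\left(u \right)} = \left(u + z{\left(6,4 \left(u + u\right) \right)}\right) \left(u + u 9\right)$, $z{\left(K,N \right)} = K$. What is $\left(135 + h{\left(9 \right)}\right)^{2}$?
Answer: $2205225$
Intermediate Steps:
$h{\left(u \right)} = 10 u \left(6 + u\right)$ ($h{\left(u \right)} = \left(u + 6\right) \left(u + u 9\right) = \left(6 + u\right) \left(u + 9 u\right) = \left(6 + u\right) 10 u = 10 u \left(6 + u\right)$)
$\left(135 + h{\left(9 \right)}\right)^{2} = \left(135 + 10 \cdot 9 \left(6 + 9\right)\right)^{2} = \left(135 + 10 \cdot 9 \cdot 15\right)^{2} = \left(135 + 1350\right)^{2} = 1485^{2} = 2205225$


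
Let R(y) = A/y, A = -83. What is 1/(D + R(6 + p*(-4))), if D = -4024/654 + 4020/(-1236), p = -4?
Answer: -740982/9764705 ≈ -0.075884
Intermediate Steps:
R(y) = -83/y
D = -316781/33681 (D = -4024*1/654 + 4020*(-1/1236) = -2012/327 - 335/103 = -316781/33681 ≈ -9.4053)
1/(D + R(6 + p*(-4))) = 1/(-316781/33681 - 83/(6 - 4*(-4))) = 1/(-316781/33681 - 83/(6 + 16)) = 1/(-316781/33681 - 83/22) = 1/(-9764705/740982) = -740982/9764705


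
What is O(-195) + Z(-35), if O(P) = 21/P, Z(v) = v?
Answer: -2282/65 ≈ -35.108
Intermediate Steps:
O(-195) + Z(-35) = 21/(-195) - 35 = 21*(-1/195) - 35 = -7/65 - 35 = -2282/65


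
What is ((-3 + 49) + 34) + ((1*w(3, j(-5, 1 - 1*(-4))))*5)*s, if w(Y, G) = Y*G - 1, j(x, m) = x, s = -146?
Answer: 11760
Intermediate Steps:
w(Y, G) = -1 + G*Y (w(Y, G) = G*Y - 1 = -1 + G*Y)
((-3 + 49) + 34) + ((1*w(3, j(-5, 1 - 1*(-4))))*5)*s = ((-3 + 49) + 34) + ((1*(-1 - 5*3))*5)*(-146) = (46 + 34) + ((1*(-1 - 15))*5)*(-146) = 80 + ((1*(-16))*5)*(-146) = 80 - 16*5*(-146) = 80 - 80*(-146) = 80 + 11680 = 11760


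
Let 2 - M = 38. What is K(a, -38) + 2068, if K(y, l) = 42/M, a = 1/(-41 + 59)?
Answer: 12401/6 ≈ 2066.8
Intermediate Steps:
M = -36 (M = 2 - 1*38 = 2 - 38 = -36)
a = 1/18 ≈ 0.055556
K(y, l) = -7/6 (K(y, l) = 42/(-36) = 42*(-1/36) = -7/6)
K(a, -38) + 2068 = -7/6 + 2068 = 12401/6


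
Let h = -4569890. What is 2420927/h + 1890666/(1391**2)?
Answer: 304302307081/680168717930 ≈ 0.44739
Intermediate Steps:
2420927/h + 1890666/(1391**2) = 2420927/(-4569890) + 1890666/(1391**2) = 2420927*(-1/4569890) + 1890666/1934881 = -2420927/4569890 + 1890666*(1/1934881) = -2420927/4569890 + 1890666/1934881 = 304302307081/680168717930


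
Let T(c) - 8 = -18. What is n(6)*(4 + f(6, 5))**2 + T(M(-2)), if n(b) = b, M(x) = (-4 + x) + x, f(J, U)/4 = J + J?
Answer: 16214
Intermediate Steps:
f(J, U) = 8*J (f(J, U) = 4*(J + J) = 4*(2*J) = 8*J)
M(x) = -4 + 2*x
T(c) = -10 (T(c) = 8 - 18 = -10)
n(6)*(4 + f(6, 5))**2 + T(M(-2)) = 6*(4 + 8*6)**2 - 10 = 6*(4 + 48)**2 - 10 = 6*52**2 - 10 = 6*2704 - 10 = 16224 - 10 = 16214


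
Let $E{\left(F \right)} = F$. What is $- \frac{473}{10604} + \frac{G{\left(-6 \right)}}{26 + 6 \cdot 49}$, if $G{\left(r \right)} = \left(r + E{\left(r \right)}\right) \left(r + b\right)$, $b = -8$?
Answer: $\frac{4631}{9640} \approx 0.48039$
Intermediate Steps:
$G{\left(r \right)} = 2 r \left(-8 + r\right)$ ($G{\left(r \right)} = \left(r + r\right) \left(r - 8\right) = 2 r \left(-8 + r\right)$)
$- \frac{473}{10604} + \frac{G{\left(-6 \right)}}{26 + 6 \cdot 49} = - \frac{473}{10604} + \frac{2 \left(-6\right) \left(-8 - 6\right)}{26 + 6 \cdot 49} = \left(-473\right) \frac{1}{10604} + \frac{2 \left(-6\right) \left(-14\right)}{26 + 294} = - \frac{43}{964} + \frac{168}{320} = - \frac{43}{964} + 168 \cdot \frac{1}{320} = - \frac{43}{964} + \frac{21}{40} = \frac{4631}{9640}$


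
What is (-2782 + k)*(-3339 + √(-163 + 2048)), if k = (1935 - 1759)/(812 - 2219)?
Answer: 622397550/67 - 3914450*√1885/1407 ≈ 9.1687e+6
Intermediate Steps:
k = -176/1407 (k = 176/(-1407) = 176*(-1/1407) = -176/1407 ≈ -0.12509)
(-2782 + k)*(-3339 + √(-163 + 2048)) = (-2782 - 176/1407)*(-3339 + √(-163 + 2048)) = -3914450*(-3339 + √1885)/1407 = 622397550/67 - 3914450*√1885/1407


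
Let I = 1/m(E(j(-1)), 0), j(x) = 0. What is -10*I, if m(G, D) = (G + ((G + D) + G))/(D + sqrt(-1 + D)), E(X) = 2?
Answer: -5*I/3 ≈ -1.6667*I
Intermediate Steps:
m(G, D) = (D + 3*G)/(D + sqrt(-1 + D)) (m(G, D) = (G + ((D + G) + G))/(D + sqrt(-1 + D)) = (G + (D + 2*G))/(D + sqrt(-1 + D)) = (D + 3*G)/(D + sqrt(-1 + D)))
I = I/6 (I = 1/((0 + 3*2)/(0 + sqrt(-1 + 0))) = 1/((0 + 6)/(0 + sqrt(-1))) = 1/(6/(0 + I)) = 1/(6/I) = 1/(-I*6) = 1/(-6*I) = I/6 ≈ 0.16667*I)
-10*I = -5*I/3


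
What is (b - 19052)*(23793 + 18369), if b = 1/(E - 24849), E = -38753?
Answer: -25544802774705/31801 ≈ -8.0327e+8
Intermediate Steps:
b = -1/63602 (b = 1/(-38753 - 24849) = 1/(-63602) = -1/63602 ≈ -1.5723e-5)
(b - 19052)*(23793 + 18369) = (-1/63602 - 19052)*(23793 + 18369) = -1211745305/63602*42162 = -25544802774705/31801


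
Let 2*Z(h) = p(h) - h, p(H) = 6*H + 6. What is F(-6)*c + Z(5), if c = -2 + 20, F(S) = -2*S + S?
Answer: 247/2 ≈ 123.50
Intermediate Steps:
F(S) = -S
c = 18
p(H) = 6 + 6*H
Z(h) = 3 + 5*h/2 (Z(h) = ((6 + 6*h) - h)/2 = (6 + 5*h)/2 = 3 + 5*h/2)
F(-6)*c + Z(5) = -1*(-6)*18 + (3 + (5/2)*5) = 6*18 + (3 + 25/2) = 108 + 31/2 = 247/2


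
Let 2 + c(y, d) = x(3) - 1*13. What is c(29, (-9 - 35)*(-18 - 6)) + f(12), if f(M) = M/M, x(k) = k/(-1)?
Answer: -17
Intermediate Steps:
x(k) = -k (x(k) = k*(-1) = -k)
f(M) = 1
c(y, d) = -18 (c(y, d) = -2 + (-1*3 - 1*13) = -2 + (-3 - 13) = -2 - 16 = -18)
c(29, (-9 - 35)*(-18 - 6)) + f(12) = -18 + 1 = -17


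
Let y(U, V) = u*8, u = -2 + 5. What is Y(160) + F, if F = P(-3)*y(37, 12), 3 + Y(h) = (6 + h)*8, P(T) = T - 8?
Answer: 1061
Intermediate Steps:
u = 3
P(T) = -8 + T
y(U, V) = 24 (y(U, V) = 3*8 = 24)
Y(h) = 45 + 8*h (Y(h) = -3 + (6 + h)*8 = -3 + (48 + 8*h) = 45 + 8*h)
F = -264 (F = (-8 - 3)*24 = -11*24 = -264)
Y(160) + F = (45 + 8*160) - 264 = (45 + 1280) - 264 = 1325 - 264 = 1061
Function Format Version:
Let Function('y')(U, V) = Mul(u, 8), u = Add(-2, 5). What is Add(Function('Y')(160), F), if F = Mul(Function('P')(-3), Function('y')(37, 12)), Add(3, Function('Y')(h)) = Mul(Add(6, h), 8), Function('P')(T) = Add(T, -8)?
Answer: 1061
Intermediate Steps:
u = 3
Function('P')(T) = Add(-8, T)
Function('y')(U, V) = 24 (Function('y')(U, V) = Mul(3, 8) = 24)
Function('Y')(h) = Add(45, Mul(8, h)) (Function('Y')(h) = Add(-3, Mul(Add(6, h), 8)) = Add(-3, Add(48, Mul(8, h))) = Add(45, Mul(8, h)))
F = -264 (F = Mul(Add(-8, -3), 24) = Mul(-11, 24) = -264)
Add(Function('Y')(160), F) = Add(Add(45, Mul(8, 160)), -264) = Add(Add(45, 1280), -264) = Add(1325, -264) = 1061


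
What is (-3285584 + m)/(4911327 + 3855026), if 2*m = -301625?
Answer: -6872793/17532706 ≈ -0.39200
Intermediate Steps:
m = -301625/2 (m = (1/2)*(-301625) = -301625/2 ≈ -1.5081e+5)
(-3285584 + m)/(4911327 + 3855026) = (-3285584 - 301625/2)/(4911327 + 3855026) = -6872793/2/8766353 = -6872793/2*1/8766353 = -6872793/17532706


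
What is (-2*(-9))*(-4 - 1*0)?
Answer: -72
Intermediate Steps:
(-2*(-9))*(-4 - 1*0) = 18*(-4 + 0) = 18*(-4) = -72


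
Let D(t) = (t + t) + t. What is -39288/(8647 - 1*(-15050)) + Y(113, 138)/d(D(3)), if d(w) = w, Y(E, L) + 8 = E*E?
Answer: 33560425/23697 ≈ 1416.2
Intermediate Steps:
Y(E, L) = -8 + E**2 (Y(E, L) = -8 + E*E = -8 + E**2)
D(t) = 3*t (D(t) = 2*t + t = 3*t)
-39288/(8647 - 1*(-15050)) + Y(113, 138)/d(D(3)) = -39288/(8647 - 1*(-15050)) + (-8 + 113**2)/((3*3)) = -39288/(8647 + 15050) + (-8 + 12769)/9 = -39288/23697 + 12761*(1/9) = -39288*1/23697 + 12761/9 = -13096/7899 + 12761/9 = 33560425/23697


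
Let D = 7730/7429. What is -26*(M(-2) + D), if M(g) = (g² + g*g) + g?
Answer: -1359904/7429 ≈ -183.05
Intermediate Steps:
D = 7730/7429 (D = 7730*(1/7429) = 7730/7429 ≈ 1.0405)
M(g) = g + 2*g² (M(g) = (g² + g²) + g = 2*g² + g = g + 2*g²)
-26*(M(-2) + D) = -26*(-2*(1 + 2*(-2)) + 7730/7429) = -26*(-2*(1 - 4) + 7730/7429) = -26*(-2*(-3) + 7730/7429) = -26*(6 + 7730/7429) = -26*52304/7429 = -1359904/7429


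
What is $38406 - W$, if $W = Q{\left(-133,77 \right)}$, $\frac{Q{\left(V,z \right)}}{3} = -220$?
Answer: $39066$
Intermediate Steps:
$Q{\left(V,z \right)} = -660$ ($Q{\left(V,z \right)} = 3 \left(-220\right) = -660$)
$W = -660$
$38406 - W = 38406 - -660 = 38406 + 660 = 39066$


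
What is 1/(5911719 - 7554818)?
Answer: -1/1643099 ≈ -6.0861e-7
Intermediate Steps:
1/(5911719 - 7554818) = 1/(-1643099) = -1/1643099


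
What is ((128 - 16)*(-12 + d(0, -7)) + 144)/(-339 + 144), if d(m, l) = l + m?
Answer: 1984/195 ≈ 10.174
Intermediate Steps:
((128 - 16)*(-12 + d(0, -7)) + 144)/(-339 + 144) = ((128 - 16)*(-12 + (-7 + 0)) + 144)/(-339 + 144) = (112*(-12 - 7) + 144)/(-195) = (112*(-19) + 144)*(-1/195) = (-2128 + 144)*(-1/195) = -1984*(-1/195) = 1984/195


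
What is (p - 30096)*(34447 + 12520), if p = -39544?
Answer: -3270781880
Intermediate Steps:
(p - 30096)*(34447 + 12520) = (-39544 - 30096)*(34447 + 12520) = -69640*46967 = -3270781880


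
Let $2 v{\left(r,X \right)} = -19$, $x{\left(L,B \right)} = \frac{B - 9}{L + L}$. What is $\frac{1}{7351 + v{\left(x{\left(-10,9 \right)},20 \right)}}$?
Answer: $\frac{2}{14683} \approx 0.00013621$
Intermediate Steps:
$x{\left(L,B \right)} = \frac{-9 + B}{2 L}$
$v{\left(r,X \right)} = - \frac{19}{2}$ ($v{\left(r,X \right)} = \frac{1}{2} \left(-19\right) = - \frac{19}{2}$)
$\frac{1}{7351 + v{\left(x{\left(-10,9 \right)},20 \right)}} = \frac{1}{7351 - \frac{19}{2}} = \frac{1}{\frac{14683}{2}} = \frac{2}{14683}$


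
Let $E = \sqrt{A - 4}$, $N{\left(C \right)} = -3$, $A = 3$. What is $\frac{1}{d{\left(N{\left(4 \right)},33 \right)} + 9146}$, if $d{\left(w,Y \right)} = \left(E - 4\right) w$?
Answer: $\frac{9158}{83868973} + \frac{3 i}{83868973} \approx 0.00010919 + 3.577 \cdot 10^{-8} i$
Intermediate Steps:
$E = i$ ($E = \sqrt{3 - 4} = \sqrt{-1} = i \approx 1.0 i$)
$d{\left(w,Y \right)} = w \left(-4 + i\right)$ ($d{\left(w,Y \right)} = \left(i - 4\right) w = \left(-4 + i\right) w = w \left(-4 + i\right)$)
$\frac{1}{d{\left(N{\left(4 \right)},33 \right)} + 9146} = \frac{1}{- 3 \left(-4 + i\right) + 9146} = \frac{1}{\left(12 - 3 i\right) + 9146} = \frac{1}{9158 - 3 i} = \frac{9158 + 3 i}{83868973}$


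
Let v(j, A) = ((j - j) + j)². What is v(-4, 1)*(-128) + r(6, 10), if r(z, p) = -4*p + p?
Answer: -2078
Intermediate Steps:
v(j, A) = j² (v(j, A) = (0 + j)² = j²)
r(z, p) = -3*p
v(-4, 1)*(-128) + r(6, 10) = (-4)²*(-128) - 3*10 = 16*(-128) - 30 = -2048 - 30 = -2078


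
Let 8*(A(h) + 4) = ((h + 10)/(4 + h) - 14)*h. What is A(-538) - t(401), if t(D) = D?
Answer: 83661/178 ≈ 470.01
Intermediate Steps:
A(h) = -4 + h*(-14 + (10 + h)/(4 + h))/8 (A(h) = -4 + (((h + 10)/(4 + h) - 14)*h)/8 = -4 + (((10 + h)/(4 + h) - 14)*h)/8 = -4 + ((-14 + (10 + h)/(4 + h))*h)/8 = -4 + (h*(-14 + (10 + h)/(4 + h)))/8 = -4 + h*(-14 + (10 + h)/(4 + h))/8)
A(-538) - t(401) = (-128 - 78*(-538) - 13*(-538)²)/(8*(4 - 538)) - 1*401 = (⅛)*(-128 + 41964 - 13*289444)/(-534) - 401 = (⅛)*(-1/534)*(-128 + 41964 - 3762772) - 401 = (⅛)*(-1/534)*(-3720936) - 401 = 155039/178 - 401 = 83661/178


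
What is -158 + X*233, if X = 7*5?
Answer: 7997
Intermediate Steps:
X = 35
-158 + X*233 = -158 + 35*233 = -158 + 8155 = 7997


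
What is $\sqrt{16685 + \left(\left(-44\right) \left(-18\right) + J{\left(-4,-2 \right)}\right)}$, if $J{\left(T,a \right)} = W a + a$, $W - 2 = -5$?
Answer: $\sqrt{17481} \approx 132.22$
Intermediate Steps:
$W = -3$ ($W = 2 - 5 = -3$)
$J{\left(T,a \right)} = - 2 a$ ($J{\left(T,a \right)} = - 3 a + a = - 2 a$)
$\sqrt{16685 + \left(\left(-44\right) \left(-18\right) + J{\left(-4,-2 \right)}\right)} = \sqrt{16685 - -796} = \sqrt{16685 + \left(792 + 4\right)} = \sqrt{16685 + 796} = \sqrt{17481}$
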